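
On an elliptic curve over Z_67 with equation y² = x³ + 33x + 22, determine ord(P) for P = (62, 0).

2P: (62, 0) + (62, 0): same x and y₁ ≡ -y₂, so the sum is the point at infinity.
2P = the point at infinity, so the order is 2.

2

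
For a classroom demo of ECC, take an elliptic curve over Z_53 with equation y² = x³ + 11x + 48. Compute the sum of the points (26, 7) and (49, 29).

(26, 7) + (49, 29). λ = (29 - 7)/(49 - 26) ≡ 22/23 mod 53. 23⁻¹ ≡ 30 (mod 53), so λ ≡ 24.
  x = λ² - 26 - 49 = 576 - 75 ≡ 24; y = λ·(26 - 24) - 7 ≡ 41. → (24, 41)

(24, 41)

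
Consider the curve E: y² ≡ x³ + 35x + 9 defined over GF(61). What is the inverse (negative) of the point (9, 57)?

-(9, 57) = (9, -57 mod 61) = (9, 4).

(9, 4)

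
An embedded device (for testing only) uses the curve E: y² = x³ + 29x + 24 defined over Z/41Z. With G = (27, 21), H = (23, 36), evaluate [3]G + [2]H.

(32, 10)

First 3G:
Repeated addition: build up to 3G.
2G: tangent at (27, 21): λ = (3·27² + 29)/(2·21) ≡ 2/1. 1⁻¹ ≡ 1 (mod 41) since 1·1 = 1 ≡ 1, so λ ≡ 2·1 ≡ 2.
  x = λ² - 27 - 27 = 4 - 54 ≡ 32; y = λ·(27 - 32) - 21 ≡ 10. → (32, 10)
3G: (32, 10) + (27, 21). λ = (21 - 10)/(27 - 32) ≡ 11/36 mod 41. 36⁻¹ ≡ 8 (mod 41), so λ ≡ 6.
  x = λ² - 32 - 27 = 36 - 59 ≡ 18; y = λ·(32 - 18) - 10 ≡ 33. → (18, 33)
3G = (18, 33).
Next 2H:
Repeated addition: build up to 2H.
2H: tangent at (23, 36): λ = (3·23² + 29)/(2·36) ≡ 17/31. 31⁻¹ ≡ 4 (mod 41), so λ ≡ 17·4 ≡ 27.
  x = λ² - 23 - 23 = 729 - 46 ≡ 27; y = λ·(23 - 27) - 36 ≡ 20. → (27, 20)
2H = (27, 20).
Finally 3G + 2H:
(18, 33) + (27, 20). λ = (20 - 33)/(27 - 18) ≡ 28/9 mod 41. 9⁻¹ ≡ 32 (mod 41) since 9·32 = 288 ≡ 1, so λ ≡ 35.
  x = λ² - 18 - 27 = 1225 - 45 ≡ 32; y = λ·(18 - 32) - 33 ≡ 10. → (32, 10)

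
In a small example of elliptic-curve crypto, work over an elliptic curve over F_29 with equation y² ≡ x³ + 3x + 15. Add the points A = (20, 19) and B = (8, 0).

(20, 19) + (8, 0). λ = (0 - 19)/(8 - 20) ≡ 10/17 mod 29. 17⁻¹ ≡ 12 (mod 29), so λ ≡ 4.
  x = λ² - 20 - 8 = 16 - 28 ≡ 17; y = λ·(20 - 17) - 19 ≡ 22. → (17, 22)

(17, 22)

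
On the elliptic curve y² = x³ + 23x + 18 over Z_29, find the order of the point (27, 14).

2P: tangent at (27, 14): λ = (3·27² + 23)/(2·14) ≡ 6/28. 28⁻¹ ≡ 28 (mod 29), so λ ≡ 6·28 ≡ 23.
  x = λ² - 27 - 27 = 529 - 54 ≡ 11; y = λ·(27 - 11) - 14 ≡ 6. → (11, 6)
3P: (11, 6) + (27, 14). λ = (14 - 6)/(27 - 11) ≡ 8/16 mod 29. 16⁻¹ ≡ 20 (mod 29) since 16·20 = 320 ≡ 1, so λ ≡ 15.
  x = λ² - 11 - 27 = 225 - 38 ≡ 13; y = λ·(11 - 13) - 6 ≡ 22. → (13, 22)
4P: (13, 22) + (27, 14). λ = (14 - 22)/(27 - 13) ≡ 21/14 mod 29. 14⁻¹ ≡ 27 (mod 29) since 14·27 = 378 ≡ 1, so λ ≡ 16.
  x = λ² - 13 - 27 = 256 - 40 ≡ 13; y = λ·(13 - 13) - 22 ≡ 7. → (13, 7)
5P: (13, 7) + (27, 14). λ = (14 - 7)/(27 - 13) ≡ 7/14 mod 29. 14⁻¹ ≡ 27 (mod 29), so λ ≡ 15.
  x = λ² - 13 - 27 = 225 - 40 ≡ 11; y = λ·(13 - 11) - 7 ≡ 23. → (11, 23)
6P: (11, 23) + (27, 14). λ = (14 - 23)/(27 - 11) ≡ 20/16 mod 29. 16⁻¹ ≡ 20 (mod 29) since 16·20 = 320 ≡ 1, so λ ≡ 23.
  x = λ² - 11 - 27 = 529 - 38 ≡ 27; y = λ·(11 - 27) - 23 ≡ 15. → (27, 15)
7P: (27, 15) + (27, 14): same x and y₁ ≡ -y₂, so the sum is O.
7P = O, so the order is 7.

7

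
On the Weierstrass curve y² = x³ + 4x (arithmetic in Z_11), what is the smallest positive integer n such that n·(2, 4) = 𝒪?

2P: tangent at (2, 4): λ = (3·2² + 4)/(2·4) ≡ 5/8. 8⁻¹ ≡ 7 (mod 11) since 8·7 = 56 ≡ 1, so λ ≡ 5·7 ≡ 2.
  x = λ² - 2 - 2 = 4 - 4 ≡ 0; y = λ·(2 - 0) - 4 ≡ 0. → (0, 0)
3P: (0, 0) + (2, 4). λ = (4 - 0)/(2 - 0) ≡ 4/2 mod 11. 2⁻¹ ≡ 6 (mod 11), so λ ≡ 2.
  x = λ² - 0 - 2 = 4 - 2 ≡ 2; y = λ·(0 - 2) - 0 ≡ 7. → (2, 7)
4P: (2, 7) + (2, 4): same x and y₁ ≡ -y₂, so the sum is 𝒪.
4P = 𝒪, so the order is 4.

4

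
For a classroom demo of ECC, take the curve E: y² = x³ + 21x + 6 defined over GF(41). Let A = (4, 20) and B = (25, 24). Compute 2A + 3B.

First 2A:
Repeated addition: build up to 2A.
2A: tangent at (4, 20): λ = (3·4² + 21)/(2·20) ≡ 28/40. 40⁻¹ ≡ 40 (mod 41), so λ ≡ 28·40 ≡ 13.
  x = λ² - 4 - 4 = 169 - 8 ≡ 38; y = λ·(4 - 38) - 20 ≡ 30. → (38, 30)
2A = (38, 30).
Next 3B:
Repeated addition: build up to 3B.
2B: tangent at (25, 24): λ = (3·25² + 21)/(2·24) ≡ 10/7. 7⁻¹ ≡ 6 (mod 41), so λ ≡ 10·6 ≡ 19.
  x = λ² - 25 - 25 = 361 - 50 ≡ 24; y = λ·(25 - 24) - 24 ≡ 36. → (24, 36)
3B: (24, 36) + (25, 24). λ = (24 - 36)/(25 - 24) ≡ 29/1 mod 41. 1⁻¹ ≡ 1 (mod 41) since 1·1 = 1 ≡ 1, so λ ≡ 29.
  x = λ² - 24 - 25 = 841 - 49 ≡ 13; y = λ·(24 - 13) - 36 ≡ 37. → (13, 37)
3B = (13, 37).
Finally 2A + 3B:
(38, 30) + (13, 37). λ = (37 - 30)/(13 - 38) ≡ 7/16 mod 41. 16⁻¹ ≡ 18 (mod 41), so λ ≡ 3.
  x = λ² - 38 - 13 = 9 - 51 ≡ 40; y = λ·(38 - 40) - 30 ≡ 5. → (40, 5)

(40, 5)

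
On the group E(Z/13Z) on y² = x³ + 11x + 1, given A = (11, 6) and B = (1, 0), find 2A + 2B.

First 2A:
Repeated addition: build up to 2A.
2A: tangent at (11, 6): λ = (3·11² + 11)/(2·6) ≡ 10/12. 12⁻¹ ≡ 12 (mod 13), so λ ≡ 10·12 ≡ 3.
  x = λ² - 11 - 11 = 9 - 22 ≡ 0; y = λ·(11 - 0) - 6 ≡ 1. → (0, 1)
2A = (0, 1).
Next 2B:
Repeated addition: build up to 2B.
2B: (1, 0) + (1, 0): same x and y₁ ≡ -y₂, so the sum is 𝒪.
2B = 𝒪.
Finally 2A + 2B:
(0, 1) + 𝒪 = (0, 1) (identity).

(0, 1)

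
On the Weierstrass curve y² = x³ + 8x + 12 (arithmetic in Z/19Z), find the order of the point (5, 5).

5

2P: tangent at (5, 5): λ = (3·5² + 8)/(2·5) ≡ 7/10. 10⁻¹ ≡ 2 (mod 19), so λ ≡ 7·2 ≡ 14.
  x = λ² - 5 - 5 = 196 - 10 ≡ 15; y = λ·(5 - 15) - 5 ≡ 7. → (15, 7)
3P: (15, 7) + (5, 5). λ = (5 - 7)/(5 - 15) ≡ 17/9 mod 19. 9⁻¹ ≡ 17 (mod 19) since 9·17 = 153 ≡ 1, so λ ≡ 4.
  x = λ² - 15 - 5 = 16 - 20 ≡ 15; y = λ·(15 - 15) - 7 ≡ 12. → (15, 12)
4P: (15, 12) + (5, 5). λ = (5 - 12)/(5 - 15) ≡ 12/9 mod 19. 9⁻¹ ≡ 17 (mod 19), so λ ≡ 14.
  x = λ² - 15 - 5 = 196 - 20 ≡ 5; y = λ·(15 - 5) - 12 ≡ 14. → (5, 14)
5P: (5, 14) + (5, 5): same x and y₁ ≡ -y₂, so the sum is the point at infinity.
5P = the point at infinity, so the order is 5.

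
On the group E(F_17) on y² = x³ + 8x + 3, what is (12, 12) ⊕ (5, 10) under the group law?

(15, 9)

(12, 12) + (5, 10). λ = (10 - 12)/(5 - 12) ≡ 15/10 mod 17. 10⁻¹ ≡ 12 (mod 17), so λ ≡ 10.
  x = λ² - 12 - 5 = 100 - 17 ≡ 15; y = λ·(12 - 15) - 12 ≡ 9. → (15, 9)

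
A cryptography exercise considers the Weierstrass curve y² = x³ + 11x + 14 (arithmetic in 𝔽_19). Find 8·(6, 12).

Write Q = (6, 12).
Double-and-add on 8 = (1000)₂. Start with Q = (6, 12) for the leading 1-bit.
double: tangent at (6, 12): λ = (3·6² + 11)/(2·12) ≡ 5/5. 5⁻¹ ≡ 4 (mod 19), so λ ≡ 5·4 ≡ 1.
  x = λ² - 6 - 6 = 1 - 12 ≡ 8; y = λ·(6 - 8) - 12 ≡ 5. → (8, 5)
double: tangent at (8, 5): λ = (3·8² + 11)/(2·5) ≡ 13/10. 10⁻¹ ≡ 2 (mod 19), so λ ≡ 13·2 ≡ 7.
  x = λ² - 8 - 8 = 49 - 16 ≡ 14; y = λ·(8 - 14) - 5 ≡ 10. → (14, 10)
double: tangent at (14, 10): λ = (3·14² + 11)/(2·10) ≡ 10/1. 1⁻¹ ≡ 1 (mod 19), so λ ≡ 10·1 ≡ 10.
  x = λ² - 14 - 14 = 100 - 28 ≡ 15; y = λ·(14 - 15) - 10 ≡ 18. → (15, 18)

(15, 18)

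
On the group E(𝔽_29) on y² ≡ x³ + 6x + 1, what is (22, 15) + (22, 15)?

(20, 1)

tangent at (22, 15): λ = (3·22² + 6)/(2·15) ≡ 8/1. 1⁻¹ ≡ 1 (mod 29), so λ ≡ 8·1 ≡ 8.
  x = λ² - 22 - 22 = 64 - 44 ≡ 20; y = λ·(22 - 20) - 15 ≡ 1. → (20, 1)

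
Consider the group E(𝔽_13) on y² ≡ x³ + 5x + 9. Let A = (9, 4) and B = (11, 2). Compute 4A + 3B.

(12, 9)

First 4A:
Double-and-add on 4 = (100)₂. Start with A = (9, 4) for the leading 1-bit.
double: tangent at (9, 4): λ = (3·9² + 5)/(2·4) ≡ 1/8. 8⁻¹ ≡ 5 (mod 13), so λ ≡ 1·5 ≡ 5.
  x = λ² - 9 - 9 = 25 - 18 ≡ 7; y = λ·(9 - 7) - 4 ≡ 6. → (7, 6)
double: tangent at (7, 6): λ = (3·7² + 5)/(2·6) ≡ 9/12. 12⁻¹ ≡ 12 (mod 13), so λ ≡ 9·12 ≡ 4.
  x = λ² - 7 - 7 = 16 - 14 ≡ 2; y = λ·(7 - 2) - 6 ≡ 1. → (2, 1)
4A = (2, 1).
Next 3B:
Repeated addition: build up to 3B.
2B: tangent at (11, 2): λ = (3·11² + 5)/(2·2) ≡ 4/4. 4⁻¹ ≡ 10 (mod 13), so λ ≡ 4·10 ≡ 1.
  x = λ² - 11 - 11 = 1 - 22 ≡ 5; y = λ·(11 - 5) - 2 ≡ 4. → (5, 4)
3B: (5, 4) + (11, 2). λ = (2 - 4)/(11 - 5) ≡ 11/6 mod 13. 6⁻¹ ≡ 11 (mod 13), so λ ≡ 4.
  x = λ² - 5 - 11 = 16 - 16 ≡ 0; y = λ·(5 - 0) - 4 ≡ 3. → (0, 3)
3B = (0, 3).
Finally 4A + 3B:
(2, 1) + (0, 3). λ = (3 - 1)/(0 - 2) ≡ 2/11 mod 13. 11⁻¹ ≡ 6 (mod 13), so λ ≡ 12.
  x = λ² - 2 - 0 = 144 - 2 ≡ 12; y = λ·(2 - 12) - 1 ≡ 9. → (12, 9)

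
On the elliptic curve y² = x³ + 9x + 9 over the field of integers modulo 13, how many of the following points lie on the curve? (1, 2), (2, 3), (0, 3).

2

(1, 2): 2² ≡ 4, rhs ≡ 6 → off.
(2, 3): 3² ≡ 9, rhs ≡ 9 → on.
(0, 3): 3² ≡ 9, rhs ≡ 9 → on.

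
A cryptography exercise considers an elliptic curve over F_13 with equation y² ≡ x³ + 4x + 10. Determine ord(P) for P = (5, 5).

8

2P: tangent at (5, 5): λ = (3·5² + 4)/(2·5) ≡ 1/10. 10⁻¹ ≡ 4 (mod 13), so λ ≡ 1·4 ≡ 4.
  x = λ² - 5 - 5 = 16 - 10 ≡ 6; y = λ·(5 - 6) - 5 ≡ 4. → (6, 4)
3P: (6, 4) + (5, 5). λ = (5 - 4)/(5 - 6) ≡ 1/12 mod 13. 12⁻¹ ≡ 12 (mod 13) since 12·12 = 144 ≡ 1, so λ ≡ 12.
  x = λ² - 6 - 5 = 144 - 11 ≡ 3; y = λ·(6 - 3) - 4 ≡ 6. → (3, 6)
4P: (3, 6) + (5, 5). λ = (5 - 6)/(5 - 3) ≡ 12/2 mod 13. 2⁻¹ ≡ 7 (mod 13), so λ ≡ 6.
  x = λ² - 3 - 5 = 36 - 8 ≡ 2; y = λ·(3 - 2) - 6 ≡ 0. → (2, 0)
5P: (2, 0) + (5, 5). λ = (5 - 0)/(5 - 2) ≡ 5/3 mod 13. 3⁻¹ ≡ 9 (mod 13), so λ ≡ 6.
  x = λ² - 2 - 5 = 36 - 7 ≡ 3; y = λ·(2 - 3) - 0 ≡ 7. → (3, 7)
6P: (3, 7) + (5, 5). λ = (5 - 7)/(5 - 3) ≡ 11/2 mod 13. 2⁻¹ ≡ 7 (mod 13), so λ ≡ 12.
  x = λ² - 3 - 5 = 144 - 8 ≡ 6; y = λ·(3 - 6) - 7 ≡ 9. → (6, 9)
7P: (6, 9) + (5, 5). λ = (5 - 9)/(5 - 6) ≡ 9/12 mod 13. 12⁻¹ ≡ 12 (mod 13), so λ ≡ 4.
  x = λ² - 6 - 5 = 16 - 11 ≡ 5; y = λ·(6 - 5) - 9 ≡ 8. → (5, 8)
8P: (5, 8) + (5, 5): same x and y₁ ≡ -y₂, so the sum is ∞.
8P = ∞, so the order is 8.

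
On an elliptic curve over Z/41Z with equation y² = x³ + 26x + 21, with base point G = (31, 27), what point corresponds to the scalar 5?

Double-and-add on 5 = (101)₂. Start with G = (31, 27) for the leading 1-bit.
double: tangent at (31, 27): λ = (3·31² + 26)/(2·27) ≡ 39/13. 13⁻¹ ≡ 19 (mod 41), so λ ≡ 39·19 ≡ 3.
  x = λ² - 31 - 31 = 9 - 62 ≡ 29; y = λ·(31 - 29) - 27 ≡ 20. → (29, 20)
double: tangent at (29, 20): λ = (3·29² + 26)/(2·20) ≡ 7/40. 40⁻¹ ≡ 40 (mod 41) since 40·40 = 1600 ≡ 1, so λ ≡ 7·40 ≡ 34.
  x = λ² - 29 - 29 = 1156 - 58 ≡ 32; y = λ·(29 - 32) - 20 ≡ 1. → (32, 1)
add G: (32, 1) + (31, 27). λ = (27 - 1)/(31 - 32) ≡ 26/40 mod 41. 40⁻¹ ≡ 40 (mod 41) since 40·40 = 1600 ≡ 1, so λ ≡ 15.
  x = λ² - 32 - 31 = 225 - 63 ≡ 39; y = λ·(32 - 39) - 1 ≡ 17. → (39, 17)

(39, 17)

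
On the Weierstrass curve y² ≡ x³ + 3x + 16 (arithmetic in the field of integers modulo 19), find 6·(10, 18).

Write G = (10, 18).
Repeated addition: build up to 6G.
2G: tangent at (10, 18): λ = (3·10² + 3)/(2·18) ≡ 18/17. 17⁻¹ ≡ 9 (mod 19), so λ ≡ 18·9 ≡ 10.
  x = λ² - 10 - 10 = 100 - 20 ≡ 4; y = λ·(10 - 4) - 18 ≡ 4. → (4, 4)
3G: (4, 4) + (10, 18). λ = (18 - 4)/(10 - 4) ≡ 14/6 mod 19. 6⁻¹ ≡ 16 (mod 19), so λ ≡ 15.
  x = λ² - 4 - 10 = 225 - 14 ≡ 2; y = λ·(4 - 2) - 4 ≡ 7. → (2, 7)
4G: (2, 7) + (10, 18). λ = (18 - 7)/(10 - 2) ≡ 11/8 mod 19. 8⁻¹ ≡ 12 (mod 19), so λ ≡ 18.
  x = λ² - 2 - 10 = 324 - 12 ≡ 8; y = λ·(2 - 8) - 7 ≡ 18. → (8, 18)
5G: (8, 18) + (10, 18). λ = (18 - 18)/(10 - 8) ≡ 0/2 mod 19. 2⁻¹ ≡ 10 (mod 19), so λ ≡ 0.
  x = λ² - 8 - 10 = 0 - 18 ≡ 1; y = λ·(8 - 1) - 18 ≡ 1. → (1, 1)
6G: (1, 1) + (10, 18). λ = (18 - 1)/(10 - 1) ≡ 17/9 mod 19. 9⁻¹ ≡ 17 (mod 19) since 9·17 = 153 ≡ 1, so λ ≡ 4.
  x = λ² - 1 - 10 = 16 - 11 ≡ 5; y = λ·(1 - 5) - 1 ≡ 2. → (5, 2)

(5, 2)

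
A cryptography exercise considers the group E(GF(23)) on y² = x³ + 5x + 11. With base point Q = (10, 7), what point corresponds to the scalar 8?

Repeated addition: build up to 8Q.
2Q: tangent at (10, 7): λ = (3·10² + 5)/(2·7) ≡ 6/14. 14⁻¹ ≡ 5 (mod 23) since 14·5 = 70 ≡ 1, so λ ≡ 6·5 ≡ 7.
  x = λ² - 10 - 10 = 49 - 20 ≡ 6; y = λ·(10 - 6) - 7 ≡ 21. → (6, 21)
3Q: (6, 21) + (10, 7). λ = (7 - 21)/(10 - 6) ≡ 9/4 mod 23. 4⁻¹ ≡ 6 (mod 23) since 4·6 = 24 ≡ 1, so λ ≡ 8.
  x = λ² - 6 - 10 = 64 - 16 ≡ 2; y = λ·(6 - 2) - 21 ≡ 11. → (2, 11)
4Q: (2, 11) + (10, 7). λ = (7 - 11)/(10 - 2) ≡ 19/8 mod 23. 8⁻¹ ≡ 3 (mod 23), so λ ≡ 11.
  x = λ² - 2 - 10 = 121 - 12 ≡ 17; y = λ·(2 - 17) - 11 ≡ 8. → (17, 8)
5Q: (17, 8) + (10, 7). λ = (7 - 8)/(10 - 17) ≡ 22/16 mod 23. 16⁻¹ ≡ 13 (mod 23) since 16·13 = 208 ≡ 1, so λ ≡ 10.
  x = λ² - 17 - 10 = 100 - 27 ≡ 4; y = λ·(17 - 4) - 8 ≡ 7. → (4, 7)
6Q: (4, 7) + (10, 7). λ = (7 - 7)/(10 - 4) ≡ 0/6 mod 23. 6⁻¹ ≡ 4 (mod 23), so λ ≡ 0.
  x = λ² - 4 - 10 = 0 - 14 ≡ 9; y = λ·(4 - 9) - 7 ≡ 16. → (9, 16)
7Q: (9, 16) + (10, 7). λ = (7 - 16)/(10 - 9) ≡ 14/1 mod 23. 1⁻¹ ≡ 1 (mod 23), so λ ≡ 14.
  x = λ² - 9 - 10 = 196 - 19 ≡ 16; y = λ·(9 - 16) - 16 ≡ 1. → (16, 1)
8Q: (16, 1) + (10, 7). λ = (7 - 1)/(10 - 16) ≡ 6/17 mod 23. 17⁻¹ ≡ 19 (mod 23), so λ ≡ 22.
  x = λ² - 16 - 10 = 484 - 26 ≡ 21; y = λ·(16 - 21) - 1 ≡ 4. → (21, 4)

(21, 4)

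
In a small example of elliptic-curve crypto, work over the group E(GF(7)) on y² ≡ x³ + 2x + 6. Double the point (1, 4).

(2, 5)

tangent at (1, 4): λ = (3·1² + 2)/(2·4) ≡ 5/1. 1⁻¹ ≡ 1 (mod 7) since 1·1 = 1 ≡ 1, so λ ≡ 5·1 ≡ 5.
  x = λ² - 1 - 1 = 25 - 2 ≡ 2; y = λ·(1 - 2) - 4 ≡ 5. → (2, 5)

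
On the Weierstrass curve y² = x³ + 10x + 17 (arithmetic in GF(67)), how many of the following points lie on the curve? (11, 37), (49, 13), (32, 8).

1

(11, 37): 37² ≡ 29, rhs ≡ 51 → off.
(49, 13): 13² ≡ 35, rhs ≡ 35 → on.
(32, 8): 8² ≡ 64, rhs ≡ 7 → off.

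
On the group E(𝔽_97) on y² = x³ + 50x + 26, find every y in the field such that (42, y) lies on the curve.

x³ + 50x + 26 = 76214 ≡ 69 (mod 97).
69 is a non-residue mod 97; no y exists.

none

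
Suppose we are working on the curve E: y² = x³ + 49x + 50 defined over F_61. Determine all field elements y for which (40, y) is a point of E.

none

x³ + 49x + 50 = 66010 ≡ 8 (mod 61).
8 is a non-residue mod 61; no y exists.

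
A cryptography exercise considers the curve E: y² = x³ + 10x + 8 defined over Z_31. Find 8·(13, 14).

Write P = (13, 14).
Repeated addition: build up to 8P.
2P: tangent at (13, 14): λ = (3·13² + 10)/(2·14) ≡ 21/28. 28⁻¹ ≡ 10 (mod 31) since 28·10 = 280 ≡ 1, so λ ≡ 21·10 ≡ 24.
  x = λ² - 13 - 13 = 576 - 26 ≡ 23; y = λ·(13 - 23) - 14 ≡ 25. → (23, 25)
3P: (23, 25) + (13, 14). λ = (14 - 25)/(13 - 23) ≡ 20/21 mod 31. 21⁻¹ ≡ 3 (mod 31) since 21·3 = 63 ≡ 1, so λ ≡ 29.
  x = λ² - 23 - 13 = 841 - 36 ≡ 30; y = λ·(23 - 30) - 25 ≡ 20. → (30, 20)
4P: (30, 20) + (13, 14). λ = (14 - 20)/(13 - 30) ≡ 25/14 mod 31. 14⁻¹ ≡ 20 (mod 31), so λ ≡ 4.
  x = λ² - 30 - 13 = 16 - 43 ≡ 4; y = λ·(30 - 4) - 20 ≡ 22. → (4, 22)
5P: (4, 22) + (13, 14). λ = (14 - 22)/(13 - 4) ≡ 23/9 mod 31. 9⁻¹ ≡ 7 (mod 31), so λ ≡ 6.
  x = λ² - 4 - 13 = 36 - 17 ≡ 19; y = λ·(4 - 19) - 22 ≡ 12. → (19, 12)
6P: (19, 12) + (13, 14). λ = (14 - 12)/(13 - 19) ≡ 2/25 mod 31. 25⁻¹ ≡ 5 (mod 31) since 25·5 = 125 ≡ 1, so λ ≡ 10.
  x = λ² - 19 - 13 = 100 - 32 ≡ 6; y = λ·(19 - 6) - 12 ≡ 25. → (6, 25)
7P: (6, 25) + (13, 14). λ = (14 - 25)/(13 - 6) ≡ 20/7 mod 31. 7⁻¹ ≡ 9 (mod 31), so λ ≡ 25.
  x = λ² - 6 - 13 = 625 - 19 ≡ 17; y = λ·(6 - 17) - 25 ≡ 10. → (17, 10)
8P: (17, 10) + (13, 14). λ = (14 - 10)/(13 - 17) ≡ 4/27 mod 31. 27⁻¹ ≡ 23 (mod 31) since 27·23 = 621 ≡ 1, so λ ≡ 30.
  x = λ² - 17 - 13 = 900 - 30 ≡ 2; y = λ·(17 - 2) - 10 ≡ 6. → (2, 6)

(2, 6)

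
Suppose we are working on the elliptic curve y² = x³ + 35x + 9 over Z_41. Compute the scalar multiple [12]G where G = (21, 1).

(37, 25)

Double-and-add on 12 = (1100)₂. Start with G = (21, 1) for the leading 1-bit.
double: tangent at (21, 1): λ = (3·21² + 35)/(2·1) ≡ 5/2. 2⁻¹ ≡ 21 (mod 41), so λ ≡ 5·21 ≡ 23.
  x = λ² - 21 - 21 = 529 - 42 ≡ 36; y = λ·(21 - 36) - 1 ≡ 23. → (36, 23)
add G: (36, 23) + (21, 1). λ = (1 - 23)/(21 - 36) ≡ 19/26 mod 41. 26⁻¹ ≡ 30 (mod 41) since 26·30 = 780 ≡ 1, so λ ≡ 37.
  x = λ² - 36 - 21 = 1369 - 57 ≡ 0; y = λ·(36 - 0) - 23 ≡ 38. → (0, 38)
double: tangent at (0, 38): λ = (3·0² + 35)/(2·38) ≡ 35/35. 35⁻¹ ≡ 34 (mod 41), so λ ≡ 35·34 ≡ 1.
  x = λ² - 0 - 0 = 1 - 0 ≡ 1; y = λ·(0 - 1) - 38 ≡ 2. → (1, 2)
double: tangent at (1, 2): λ = (3·1² + 35)/(2·2) ≡ 38/4. 4⁻¹ ≡ 31 (mod 41) since 4·31 = 124 ≡ 1, so λ ≡ 38·31 ≡ 30.
  x = λ² - 1 - 1 = 900 - 2 ≡ 37; y = λ·(1 - 37) - 2 ≡ 25. → (37, 25)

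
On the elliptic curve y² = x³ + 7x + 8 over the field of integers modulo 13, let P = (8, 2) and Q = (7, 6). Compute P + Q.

(1, 9)

(8, 2) + (7, 6). λ = (6 - 2)/(7 - 8) ≡ 4/12 mod 13. 12⁻¹ ≡ 12 (mod 13) since 12·12 = 144 ≡ 1, so λ ≡ 9.
  x = λ² - 8 - 7 = 81 - 15 ≡ 1; y = λ·(8 - 1) - 2 ≡ 9. → (1, 9)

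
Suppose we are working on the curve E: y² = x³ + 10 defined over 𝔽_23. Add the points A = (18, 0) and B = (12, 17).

(17, 1)

(18, 0) + (12, 17). λ = (17 - 0)/(12 - 18) ≡ 17/17 mod 23. 17⁻¹ ≡ 19 (mod 23) since 17·19 = 323 ≡ 1, so λ ≡ 1.
  x = λ² - 18 - 12 = 1 - 30 ≡ 17; y = λ·(18 - 17) - 0 ≡ 1. → (17, 1)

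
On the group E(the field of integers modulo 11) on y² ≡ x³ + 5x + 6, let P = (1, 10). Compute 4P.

(3, 2)

Repeated addition: build up to 4P.
2P: tangent at (1, 10): λ = (3·1² + 5)/(2·10) ≡ 8/9. 9⁻¹ ≡ 5 (mod 11) since 9·5 = 45 ≡ 1, so λ ≡ 8·5 ≡ 7.
  x = λ² - 1 - 1 = 49 - 2 ≡ 3; y = λ·(1 - 3) - 10 ≡ 9. → (3, 9)
3P: (3, 9) + (1, 10). λ = (10 - 9)/(1 - 3) ≡ 1/9 mod 11. 9⁻¹ ≡ 5 (mod 11), so λ ≡ 5.
  x = λ² - 3 - 1 = 25 - 4 ≡ 10; y = λ·(3 - 10) - 9 ≡ 0. → (10, 0)
4P: (10, 0) + (1, 10). λ = (10 - 0)/(1 - 10) ≡ 10/2 mod 11. 2⁻¹ ≡ 6 (mod 11), so λ ≡ 5.
  x = λ² - 10 - 1 = 25 - 11 ≡ 3; y = λ·(10 - 3) - 0 ≡ 2. → (3, 2)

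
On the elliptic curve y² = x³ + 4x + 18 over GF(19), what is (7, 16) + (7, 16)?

(14, 5)

tangent at (7, 16): λ = (3·7² + 4)/(2·16) ≡ 18/13. 13⁻¹ ≡ 3 (mod 19) since 13·3 = 39 ≡ 1, so λ ≡ 18·3 ≡ 16.
  x = λ² - 7 - 7 = 256 - 14 ≡ 14; y = λ·(7 - 14) - 16 ≡ 5. → (14, 5)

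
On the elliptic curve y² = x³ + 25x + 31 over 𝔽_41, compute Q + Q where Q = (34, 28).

(9, 40)

tangent at (34, 28): λ = (3·34² + 25)/(2·28) ≡ 8/15. 15⁻¹ ≡ 11 (mod 41), so λ ≡ 8·11 ≡ 6.
  x = λ² - 34 - 34 = 36 - 68 ≡ 9; y = λ·(34 - 9) - 28 ≡ 40. → (9, 40)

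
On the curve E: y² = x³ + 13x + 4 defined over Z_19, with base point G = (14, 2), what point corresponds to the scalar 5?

(4, 5)

Repeated addition: build up to 5G.
2G: tangent at (14, 2): λ = (3·14² + 13)/(2·2) ≡ 12/4. 4⁻¹ ≡ 5 (mod 19) since 4·5 = 20 ≡ 1, so λ ≡ 12·5 ≡ 3.
  x = λ² - 14 - 14 = 9 - 28 ≡ 0; y = λ·(14 - 0) - 2 ≡ 2. → (0, 2)
3G: (0, 2) + (14, 2). λ = (2 - 2)/(14 - 0) ≡ 0/14 mod 19. 14⁻¹ ≡ 15 (mod 19), so λ ≡ 0.
  x = λ² - 0 - 14 = 0 - 14 ≡ 5; y = λ·(0 - 5) - 2 ≡ 17. → (5, 17)
4G: (5, 17) + (14, 2). λ = (2 - 17)/(14 - 5) ≡ 4/9 mod 19. 9⁻¹ ≡ 17 (mod 19), so λ ≡ 11.
  x = λ² - 5 - 14 = 121 - 19 ≡ 7; y = λ·(5 - 7) - 17 ≡ 18. → (7, 18)
5G: (7, 18) + (14, 2). λ = (2 - 18)/(14 - 7) ≡ 3/7 mod 19. 7⁻¹ ≡ 11 (mod 19), so λ ≡ 14.
  x = λ² - 7 - 14 = 196 - 21 ≡ 4; y = λ·(7 - 4) - 18 ≡ 5. → (4, 5)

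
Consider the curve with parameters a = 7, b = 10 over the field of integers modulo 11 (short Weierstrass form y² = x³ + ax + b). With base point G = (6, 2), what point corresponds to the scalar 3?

(5, 7)

Repeated addition: build up to 3G.
2G: tangent at (6, 2): λ = (3·6² + 7)/(2·2) ≡ 5/4. 4⁻¹ ≡ 3 (mod 11) since 4·3 = 12 ≡ 1, so λ ≡ 5·3 ≡ 4.
  x = λ² - 6 - 6 = 16 - 12 ≡ 4; y = λ·(6 - 4) - 2 ≡ 6. → (4, 6)
3G: (4, 6) + (6, 2). λ = (2 - 6)/(6 - 4) ≡ 7/2 mod 11. 2⁻¹ ≡ 6 (mod 11), so λ ≡ 9.
  x = λ² - 4 - 6 = 81 - 10 ≡ 5; y = λ·(4 - 5) - 6 ≡ 7. → (5, 7)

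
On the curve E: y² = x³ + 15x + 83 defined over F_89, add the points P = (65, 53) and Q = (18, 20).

(77, 20)

(65, 53) + (18, 20). λ = (20 - 53)/(18 - 65) ≡ 56/42 mod 89. 42⁻¹ ≡ 53 (mod 89), so λ ≡ 31.
  x = λ² - 65 - 18 = 961 - 83 ≡ 77; y = λ·(65 - 77) - 53 ≡ 20. → (77, 20)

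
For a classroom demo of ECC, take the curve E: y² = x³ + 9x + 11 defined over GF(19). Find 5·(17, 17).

Write G = (17, 17).
Double-and-add on 5 = (101)₂. Start with G = (17, 17) for the leading 1-bit.
double: tangent at (17, 17): λ = (3·17² + 9)/(2·17) ≡ 2/15. 15⁻¹ ≡ 14 (mod 19) since 15·14 = 210 ≡ 1, so λ ≡ 2·14 ≡ 9.
  x = λ² - 17 - 17 = 81 - 34 ≡ 9; y = λ·(17 - 9) - 17 ≡ 17. → (9, 17)
double: tangent at (9, 17): λ = (3·9² + 9)/(2·17) ≡ 5/15. 15⁻¹ ≡ 14 (mod 19), so λ ≡ 5·14 ≡ 13.
  x = λ² - 9 - 9 = 169 - 18 ≡ 18; y = λ·(9 - 18) - 17 ≡ 18. → (18, 18)
add G: (18, 18) + (17, 17). λ = (17 - 18)/(17 - 18) ≡ 18/18 mod 19. 18⁻¹ ≡ 18 (mod 19), so λ ≡ 1.
  x = λ² - 18 - 17 = 1 - 35 ≡ 4; y = λ·(18 - 4) - 18 ≡ 15. → (4, 15)

(4, 15)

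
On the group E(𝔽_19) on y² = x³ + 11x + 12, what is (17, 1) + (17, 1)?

tangent at (17, 1): λ = (3·17² + 11)/(2·1) ≡ 4/2. 2⁻¹ ≡ 10 (mod 19), so λ ≡ 4·10 ≡ 2.
  x = λ² - 17 - 17 = 4 - 34 ≡ 8; y = λ·(17 - 8) - 1 ≡ 17. → (8, 17)

(8, 17)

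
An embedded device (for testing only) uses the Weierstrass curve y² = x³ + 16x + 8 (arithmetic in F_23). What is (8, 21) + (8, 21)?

(20, 5)

tangent at (8, 21): λ = (3·8² + 16)/(2·21) ≡ 1/19. 19⁻¹ ≡ 17 (mod 23), so λ ≡ 1·17 ≡ 17.
  x = λ² - 8 - 8 = 289 - 16 ≡ 20; y = λ·(8 - 20) - 21 ≡ 5. → (20, 5)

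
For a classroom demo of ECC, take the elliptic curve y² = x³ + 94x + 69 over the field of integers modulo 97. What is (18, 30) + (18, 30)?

(17, 88)

tangent at (18, 30): λ = (3·18² + 94)/(2·30) ≡ 96/60. 60⁻¹ ≡ 76 (mod 97), so λ ≡ 96·76 ≡ 21.
  x = λ² - 18 - 18 = 441 - 36 ≡ 17; y = λ·(18 - 17) - 30 ≡ 88. → (17, 88)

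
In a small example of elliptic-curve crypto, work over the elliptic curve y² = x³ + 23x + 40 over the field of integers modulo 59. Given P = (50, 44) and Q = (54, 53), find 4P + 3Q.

First 4P:
Repeated addition: build up to 4P.
2P: tangent at (50, 44): λ = (3·50² + 23)/(2·44) ≡ 30/29. 29⁻¹ ≡ 57 (mod 59), so λ ≡ 30·57 ≡ 58.
  x = λ² - 50 - 50 = 3364 - 100 ≡ 19; y = λ·(50 - 19) - 44 ≡ 43. → (19, 43)
3P: (19, 43) + (50, 44). λ = (44 - 43)/(50 - 19) ≡ 1/31 mod 59. 31⁻¹ ≡ 40 (mod 59), so λ ≡ 40.
  x = λ² - 19 - 50 = 1600 - 69 ≡ 56; y = λ·(19 - 56) - 43 ≡ 11. → (56, 11)
4P: (56, 11) + (50, 44). λ = (44 - 11)/(50 - 56) ≡ 33/53 mod 59. 53⁻¹ ≡ 49 (mod 59), so λ ≡ 24.
  x = λ² - 56 - 50 = 576 - 106 ≡ 57; y = λ·(56 - 57) - 11 ≡ 24. → (57, 24)
4P = (57, 24).
Next 3Q:
Repeated addition: build up to 3Q.
2Q: tangent at (54, 53): λ = (3·54² + 23)/(2·53) ≡ 39/47. 47⁻¹ ≡ 54 (mod 59) since 47·54 = 2538 ≡ 1, so λ ≡ 39·54 ≡ 41.
  x = λ² - 54 - 54 = 1681 - 108 ≡ 39; y = λ·(54 - 39) - 53 ≡ 31. → (39, 31)
3Q: (39, 31) + (54, 53). λ = (53 - 31)/(54 - 39) ≡ 22/15 mod 59. 15⁻¹ ≡ 4 (mod 59), so λ ≡ 29.
  x = λ² - 39 - 54 = 841 - 93 ≡ 40; y = λ·(39 - 40) - 31 ≡ 58. → (40, 58)
3Q = (40, 58).
Finally 4P + 3Q:
(57, 24) + (40, 58). λ = (58 - 24)/(40 - 57) ≡ 34/42 mod 59. 42⁻¹ ≡ 52 (mod 59) since 42·52 = 2184 ≡ 1, so λ ≡ 57.
  x = λ² - 57 - 40 = 3249 - 97 ≡ 25; y = λ·(57 - 25) - 24 ≡ 30. → (25, 30)

(25, 30)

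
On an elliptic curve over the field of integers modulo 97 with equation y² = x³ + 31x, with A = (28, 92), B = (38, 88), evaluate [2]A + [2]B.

First 2A:
Repeated addition: build up to 2A.
2A: tangent at (28, 92): λ = (3·28² + 31)/(2·92) ≡ 55/87. 87⁻¹ ≡ 29 (mod 97), so λ ≡ 55·29 ≡ 43.
  x = λ² - 28 - 28 = 1849 - 56 ≡ 47; y = λ·(28 - 47) - 92 ≡ 61. → (47, 61)
2A = (47, 61).
Next 2B:
Repeated addition: build up to 2B.
2B: tangent at (38, 88): λ = (3·38² + 31)/(2·88) ≡ 95/79. 79⁻¹ ≡ 70 (mod 97), so λ ≡ 95·70 ≡ 54.
  x = λ² - 38 - 38 = 2916 - 76 ≡ 27; y = λ·(38 - 27) - 88 ≡ 21. → (27, 21)
2B = (27, 21).
Finally 2A + 2B:
(47, 61) + (27, 21). λ = (21 - 61)/(27 - 47) ≡ 57/77 mod 97. 77⁻¹ ≡ 63 (mod 97), so λ ≡ 2.
  x = λ² - 47 - 27 = 4 - 74 ≡ 27; y = λ·(47 - 27) - 61 ≡ 76. → (27, 76)

(27, 76)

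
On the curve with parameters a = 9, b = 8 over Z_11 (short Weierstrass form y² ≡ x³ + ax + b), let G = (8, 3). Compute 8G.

Repeated addition: build up to 8G.
2G: tangent at (8, 3): λ = (3·8² + 9)/(2·3) ≡ 3/6. 6⁻¹ ≡ 2 (mod 11) since 6·2 = 12 ≡ 1, so λ ≡ 3·2 ≡ 6.
  x = λ² - 8 - 8 = 36 - 16 ≡ 9; y = λ·(8 - 9) - 3 ≡ 2. → (9, 2)
3G: (9, 2) + (8, 3). λ = (3 - 2)/(8 - 9) ≡ 1/10 mod 11. 10⁻¹ ≡ 10 (mod 11), so λ ≡ 10.
  x = λ² - 9 - 8 = 100 - 17 ≡ 6; y = λ·(9 - 6) - 2 ≡ 6. → (6, 6)
4G: (6, 6) + (8, 3). λ = (3 - 6)/(8 - 6) ≡ 8/2 mod 11. 2⁻¹ ≡ 6 (mod 11) since 2·6 = 12 ≡ 1, so λ ≡ 4.
  x = λ² - 6 - 8 = 16 - 14 ≡ 2; y = λ·(6 - 2) - 6 ≡ 10. → (2, 10)
5G: (2, 10) + (8, 3). λ = (3 - 10)/(8 - 2) ≡ 4/6 mod 11. 6⁻¹ ≡ 2 (mod 11), so λ ≡ 8.
  x = λ² - 2 - 8 = 64 - 10 ≡ 10; y = λ·(2 - 10) - 10 ≡ 3. → (10, 3)
6G: (10, 3) + (8, 3). λ = (3 - 3)/(8 - 10) ≡ 0/9 mod 11. 9⁻¹ ≡ 5 (mod 11), so λ ≡ 0.
  x = λ² - 10 - 8 = 0 - 18 ≡ 4; y = λ·(10 - 4) - 3 ≡ 8. → (4, 8)
7G: (4, 8) + (8, 3). λ = (3 - 8)/(8 - 4) ≡ 6/4 mod 11. 4⁻¹ ≡ 3 (mod 11), so λ ≡ 7.
  x = λ² - 4 - 8 = 49 - 12 ≡ 4; y = λ·(4 - 4) - 8 ≡ 3. → (4, 3)
8G: (4, 3) + (8, 3). λ = (3 - 3)/(8 - 4) ≡ 0/4 mod 11. 4⁻¹ ≡ 3 (mod 11), so λ ≡ 0.
  x = λ² - 4 - 8 = 0 - 12 ≡ 10; y = λ·(4 - 10) - 3 ≡ 8. → (10, 8)

(10, 8)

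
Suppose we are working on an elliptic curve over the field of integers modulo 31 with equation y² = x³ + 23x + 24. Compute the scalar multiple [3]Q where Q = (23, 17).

(30, 0)

Repeated addition: build up to 3Q.
2Q: tangent at (23, 17): λ = (3·23² + 23)/(2·17) ≡ 29/3. 3⁻¹ ≡ 21 (mod 31), so λ ≡ 29·21 ≡ 20.
  x = λ² - 23 - 23 = 400 - 46 ≡ 13; y = λ·(23 - 13) - 17 ≡ 28. → (13, 28)
3Q: (13, 28) + (23, 17). λ = (17 - 28)/(23 - 13) ≡ 20/10 mod 31. 10⁻¹ ≡ 28 (mod 31) since 10·28 = 280 ≡ 1, so λ ≡ 2.
  x = λ² - 13 - 23 = 4 - 36 ≡ 30; y = λ·(13 - 30) - 28 ≡ 0. → (30, 0)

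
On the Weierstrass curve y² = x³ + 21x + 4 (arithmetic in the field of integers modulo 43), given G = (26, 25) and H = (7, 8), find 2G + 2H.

First 2G:
Repeated addition: build up to 2G.
2G: tangent at (26, 25): λ = (3·26² + 21)/(2·25) ≡ 28/7. 7⁻¹ ≡ 37 (mod 43), so λ ≡ 28·37 ≡ 4.
  x = λ² - 26 - 26 = 16 - 52 ≡ 7; y = λ·(26 - 7) - 25 ≡ 8. → (7, 8)
2G = (7, 8).
Next 2H:
Repeated addition: build up to 2H.
2H: tangent at (7, 8): λ = (3·7² + 21)/(2·8) ≡ 39/16. 16⁻¹ ≡ 35 (mod 43) since 16·35 = 560 ≡ 1, so λ ≡ 39·35 ≡ 32.
  x = λ² - 7 - 7 = 1024 - 14 ≡ 21; y = λ·(7 - 21) - 8 ≡ 17. → (21, 17)
2H = (21, 17).
Finally 2G + 2H:
(7, 8) + (21, 17). λ = (17 - 8)/(21 - 7) ≡ 9/14 mod 43. 14⁻¹ ≡ 40 (mod 43) since 14·40 = 560 ≡ 1, so λ ≡ 16.
  x = λ² - 7 - 21 = 256 - 28 ≡ 13; y = λ·(7 - 13) - 8 ≡ 25. → (13, 25)

(13, 25)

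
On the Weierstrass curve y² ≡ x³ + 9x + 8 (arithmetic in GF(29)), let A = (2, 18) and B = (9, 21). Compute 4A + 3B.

(23, 17)

First 4A:
Double-and-add on 4 = (100)₂. Start with A = (2, 18) for the leading 1-bit.
double: tangent at (2, 18): λ = (3·2² + 9)/(2·18) ≡ 21/7. 7⁻¹ ≡ 25 (mod 29), so λ ≡ 21·25 ≡ 3.
  x = λ² - 2 - 2 = 9 - 4 ≡ 5; y = λ·(2 - 5) - 18 ≡ 2. → (5, 2)
double: tangent at (5, 2): λ = (3·5² + 9)/(2·2) ≡ 26/4. 4⁻¹ ≡ 22 (mod 29) since 4·22 = 88 ≡ 1, so λ ≡ 26·22 ≡ 21.
  x = λ² - 5 - 5 = 441 - 10 ≡ 25; y = λ·(5 - 25) - 2 ≡ 13. → (25, 13)
4A = (25, 13).
Next 3B:
Repeated addition: build up to 3B.
2B: tangent at (9, 21): λ = (3·9² + 9)/(2·21) ≡ 20/13. 13⁻¹ ≡ 9 (mod 29) since 13·9 = 117 ≡ 1, so λ ≡ 20·9 ≡ 6.
  x = λ² - 9 - 9 = 36 - 18 ≡ 18; y = λ·(9 - 18) - 21 ≡ 12. → (18, 12)
3B: (18, 12) + (9, 21). λ = (21 - 12)/(9 - 18) ≡ 9/20 mod 29. 20⁻¹ ≡ 16 (mod 29), so λ ≡ 28.
  x = λ² - 18 - 9 = 784 - 27 ≡ 3; y = λ·(18 - 3) - 12 ≡ 2. → (3, 2)
3B = (3, 2).
Finally 4A + 3B:
(25, 13) + (3, 2). λ = (2 - 13)/(3 - 25) ≡ 18/7 mod 29. 7⁻¹ ≡ 25 (mod 29) since 7·25 = 175 ≡ 1, so λ ≡ 15.
  x = λ² - 25 - 3 = 225 - 28 ≡ 23; y = λ·(25 - 23) - 13 ≡ 17. → (23, 17)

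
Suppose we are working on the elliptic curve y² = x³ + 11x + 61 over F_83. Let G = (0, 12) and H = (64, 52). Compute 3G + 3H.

First 3G:
Repeated addition: build up to 3G.
2G: tangent at (0, 12): λ = (3·0² + 11)/(2·12) ≡ 11/24. 24⁻¹ ≡ 45 (mod 83) since 24·45 = 1080 ≡ 1, so λ ≡ 11·45 ≡ 80.
  x = λ² - 0 - 0 = 6400 - 0 ≡ 9; y = λ·(0 - 9) - 12 ≡ 15. → (9, 15)
3G: (9, 15) + (0, 12). λ = (12 - 15)/(0 - 9) ≡ 80/74 mod 83. 74⁻¹ ≡ 46 (mod 83) since 74·46 = 3404 ≡ 1, so λ ≡ 28.
  x = λ² - 9 - 0 = 784 - 9 ≡ 28; y = λ·(9 - 28) - 15 ≡ 34. → (28, 34)
3G = (28, 34).
Next 3H:
Repeated addition: build up to 3H.
2H: tangent at (64, 52): λ = (3·64² + 11)/(2·52) ≡ 15/21. 21⁻¹ ≡ 4 (mod 83) since 21·4 = 84 ≡ 1, so λ ≡ 15·4 ≡ 60.
  x = λ² - 64 - 64 = 3600 - 128 ≡ 69; y = λ·(64 - 69) - 52 ≡ 63. → (69, 63)
3H: (69, 63) + (64, 52). λ = (52 - 63)/(64 - 69) ≡ 72/78 mod 83. 78⁻¹ ≡ 33 (mod 83) since 78·33 = 2574 ≡ 1, so λ ≡ 52.
  x = λ² - 69 - 64 = 2704 - 133 ≡ 81; y = λ·(69 - 81) - 63 ≡ 60. → (81, 60)
3H = (81, 60).
Finally 3G + 3H:
(28, 34) + (81, 60). λ = (60 - 34)/(81 - 28) ≡ 26/53 mod 83. 53⁻¹ ≡ 47 (mod 83), so λ ≡ 60.
  x = λ² - 28 - 81 = 3600 - 109 ≡ 5; y = λ·(28 - 5) - 34 ≡ 18. → (5, 18)

(5, 18)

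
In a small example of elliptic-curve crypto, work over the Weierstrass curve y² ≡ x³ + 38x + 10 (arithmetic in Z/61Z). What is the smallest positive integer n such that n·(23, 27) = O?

2P: tangent at (23, 27): λ = (3·23² + 38)/(2·27) ≡ 39/54. 54⁻¹ ≡ 26 (mod 61), so λ ≡ 39·26 ≡ 38.
  x = λ² - 23 - 23 = 1444 - 46 ≡ 56; y = λ·(23 - 56) - 27 ≡ 0. → (56, 0)
3P: (56, 0) + (23, 27). λ = (27 - 0)/(23 - 56) ≡ 27/28 mod 61. 28⁻¹ ≡ 24 (mod 61), so λ ≡ 38.
  x = λ² - 56 - 23 = 1444 - 79 ≡ 23; y = λ·(56 - 23) - 0 ≡ 34. → (23, 34)
4P: (23, 34) + (23, 27): same x and y₁ ≡ -y₂, so the sum is O.
4P = O, so the order is 4.

4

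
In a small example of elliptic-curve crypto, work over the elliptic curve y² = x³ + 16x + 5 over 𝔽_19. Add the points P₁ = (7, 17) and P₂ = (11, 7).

(7, 17) + (11, 7). λ = (7 - 17)/(11 - 7) ≡ 9/4 mod 19. 4⁻¹ ≡ 5 (mod 19), so λ ≡ 7.
  x = λ² - 7 - 11 = 49 - 18 ≡ 12; y = λ·(7 - 12) - 17 ≡ 5. → (12, 5)

(12, 5)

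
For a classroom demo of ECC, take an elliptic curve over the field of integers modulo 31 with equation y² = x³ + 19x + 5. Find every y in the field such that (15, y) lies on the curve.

10, 21

x³ + 19x + 5 = 3665 ≡ 7 (mod 31).
Square roots of 7 mod 31: 10 and 21 (since 10² = 100 ≡ 7).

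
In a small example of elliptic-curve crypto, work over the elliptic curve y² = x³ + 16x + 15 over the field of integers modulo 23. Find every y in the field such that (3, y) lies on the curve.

x³ + 16x + 15 = 90 ≡ 21 (mod 23).
21 is a non-residue mod 23; no y exists.

none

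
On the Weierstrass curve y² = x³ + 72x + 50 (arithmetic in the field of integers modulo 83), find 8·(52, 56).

(28, 23)

Write G = (52, 56).
Double-and-add on 8 = (1000)₂. Start with G = (52, 56) for the leading 1-bit.
double: tangent at (52, 56): λ = (3·52² + 72)/(2·56) ≡ 50/29. 29⁻¹ ≡ 63 (mod 83), so λ ≡ 50·63 ≡ 79.
  x = λ² - 52 - 52 = 6241 - 104 ≡ 78; y = λ·(52 - 78) - 56 ≡ 48. → (78, 48)
double: tangent at (78, 48): λ = (3·78² + 72)/(2·48) ≡ 64/13. 13⁻¹ ≡ 32 (mod 83), so λ ≡ 64·32 ≡ 56.
  x = λ² - 78 - 78 = 3136 - 156 ≡ 75; y = λ·(78 - 75) - 48 ≡ 37. → (75, 37)
double: tangent at (75, 37): λ = (3·75² + 72)/(2·37) ≡ 15/74. 74⁻¹ ≡ 46 (mod 83) since 74·46 = 3404 ≡ 1, so λ ≡ 15·46 ≡ 26.
  x = λ² - 75 - 75 = 676 - 150 ≡ 28; y = λ·(75 - 28) - 37 ≡ 23. → (28, 23)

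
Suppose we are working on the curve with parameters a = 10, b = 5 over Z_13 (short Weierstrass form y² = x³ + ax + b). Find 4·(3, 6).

(1, 4)

Write G = (3, 6).
Repeated addition: build up to 4G.
2G: tangent at (3, 6): λ = (3·3² + 10)/(2·6) ≡ 11/12. 12⁻¹ ≡ 12 (mod 13) since 12·12 = 144 ≡ 1, so λ ≡ 11·12 ≡ 2.
  x = λ² - 3 - 3 = 4 - 6 ≡ 11; y = λ·(3 - 11) - 6 ≡ 4. → (11, 4)
3G: (11, 4) + (3, 6). λ = (6 - 4)/(3 - 11) ≡ 2/5 mod 13. 5⁻¹ ≡ 8 (mod 13), so λ ≡ 3.
  x = λ² - 11 - 3 = 9 - 14 ≡ 8; y = λ·(11 - 8) - 4 ≡ 5. → (8, 5)
4G: (8, 5) + (3, 6). λ = (6 - 5)/(3 - 8) ≡ 1/8 mod 13. 8⁻¹ ≡ 5 (mod 13) since 8·5 = 40 ≡ 1, so λ ≡ 5.
  x = λ² - 8 - 3 = 25 - 11 ≡ 1; y = λ·(8 - 1) - 5 ≡ 4. → (1, 4)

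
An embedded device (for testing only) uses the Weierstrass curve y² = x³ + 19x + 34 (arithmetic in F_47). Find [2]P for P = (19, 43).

(46, 22)

tangent at (19, 43): λ = (3·19² + 19)/(2·43) ≡ 21/39. 39⁻¹ ≡ 41 (mod 47) since 39·41 = 1599 ≡ 1, so λ ≡ 21·41 ≡ 15.
  x = λ² - 19 - 19 = 225 - 38 ≡ 46; y = λ·(19 - 46) - 43 ≡ 22. → (46, 22)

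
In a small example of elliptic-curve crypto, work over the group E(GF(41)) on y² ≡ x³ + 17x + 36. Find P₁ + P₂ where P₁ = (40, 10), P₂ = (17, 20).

(40, 10) + (17, 20). λ = (20 - 10)/(17 - 40) ≡ 10/18 mod 41. 18⁻¹ ≡ 16 (mod 41), so λ ≡ 37.
  x = λ² - 40 - 17 = 1369 - 57 ≡ 0; y = λ·(40 - 0) - 10 ≡ 35. → (0, 35)

(0, 35)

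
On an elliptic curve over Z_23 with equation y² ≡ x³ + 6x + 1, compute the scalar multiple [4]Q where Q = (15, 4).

Repeated addition: build up to 4Q.
2Q: tangent at (15, 4): λ = (3·15² + 6)/(2·4) ≡ 14/8. 8⁻¹ ≡ 3 (mod 23) since 8·3 = 24 ≡ 1, so λ ≡ 14·3 ≡ 19.
  x = λ² - 15 - 15 = 361 - 30 ≡ 9; y = λ·(15 - 9) - 4 ≡ 18. → (9, 18)
3Q: (9, 18) + (15, 4). λ = (4 - 18)/(15 - 9) ≡ 9/6 mod 23. 6⁻¹ ≡ 4 (mod 23), so λ ≡ 13.
  x = λ² - 9 - 15 = 169 - 24 ≡ 7; y = λ·(9 - 7) - 18 ≡ 8. → (7, 8)
4Q: (7, 8) + (15, 4). λ = (4 - 8)/(15 - 7) ≡ 19/8 mod 23. 8⁻¹ ≡ 3 (mod 23), so λ ≡ 11.
  x = λ² - 7 - 15 = 121 - 22 ≡ 7; y = λ·(7 - 7) - 8 ≡ 15. → (7, 15)

(7, 15)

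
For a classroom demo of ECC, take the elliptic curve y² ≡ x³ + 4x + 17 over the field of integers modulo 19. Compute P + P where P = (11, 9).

(14, 9)

tangent at (11, 9): λ = (3·11² + 4)/(2·9) ≡ 6/18. 18⁻¹ ≡ 18 (mod 19) since 18·18 = 324 ≡ 1, so λ ≡ 6·18 ≡ 13.
  x = λ² - 11 - 11 = 169 - 22 ≡ 14; y = λ·(11 - 14) - 9 ≡ 9. → (14, 9)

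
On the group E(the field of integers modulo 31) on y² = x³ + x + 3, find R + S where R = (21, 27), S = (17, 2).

(3, 8)

(21, 27) + (17, 2). λ = (2 - 27)/(17 - 21) ≡ 6/27 mod 31. 27⁻¹ ≡ 23 (mod 31), so λ ≡ 14.
  x = λ² - 21 - 17 = 196 - 38 ≡ 3; y = λ·(21 - 3) - 27 ≡ 8. → (3, 8)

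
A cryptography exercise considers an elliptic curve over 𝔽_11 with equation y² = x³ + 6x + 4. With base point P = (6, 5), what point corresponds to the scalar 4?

Double-and-add on 4 = (100)₂. Start with P = (6, 5) for the leading 1-bit.
double: tangent at (6, 5): λ = (3·6² + 6)/(2·5) ≡ 4/10. 10⁻¹ ≡ 10 (mod 11) since 10·10 = 100 ≡ 1, so λ ≡ 4·10 ≡ 7.
  x = λ² - 6 - 6 = 49 - 12 ≡ 4; y = λ·(6 - 4) - 5 ≡ 9. → (4, 9)
double: tangent at (4, 9): λ = (3·4² + 6)/(2·9) ≡ 10/7. 7⁻¹ ≡ 8 (mod 11), so λ ≡ 10·8 ≡ 3.
  x = λ² - 4 - 4 = 9 - 8 ≡ 1; y = λ·(4 - 1) - 9 ≡ 0. → (1, 0)

(1, 0)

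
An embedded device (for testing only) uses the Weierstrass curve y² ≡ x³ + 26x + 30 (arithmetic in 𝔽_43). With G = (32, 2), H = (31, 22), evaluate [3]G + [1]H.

First 3G:
Repeated addition: build up to 3G.
2G: tangent at (32, 2): λ = (3·32² + 26)/(2·2) ≡ 2/4. 4⁻¹ ≡ 11 (mod 43), so λ ≡ 2·11 ≡ 22.
  x = λ² - 32 - 32 = 484 - 64 ≡ 33; y = λ·(32 - 33) - 2 ≡ 19. → (33, 19)
3G: (33, 19) + (32, 2). λ = (2 - 19)/(32 - 33) ≡ 26/42 mod 43. 42⁻¹ ≡ 42 (mod 43) since 42·42 = 1764 ≡ 1, so λ ≡ 17.
  x = λ² - 33 - 32 = 289 - 65 ≡ 9; y = λ·(33 - 9) - 19 ≡ 2. → (9, 2)
3G = (9, 2).
Finally 3G + H:
(9, 2) + (31, 22). λ = (22 - 2)/(31 - 9) ≡ 20/22 mod 43. 22⁻¹ ≡ 2 (mod 43) since 22·2 = 44 ≡ 1, so λ ≡ 40.
  x = λ² - 9 - 31 = 1600 - 40 ≡ 12; y = λ·(9 - 12) - 2 ≡ 7. → (12, 7)

(12, 7)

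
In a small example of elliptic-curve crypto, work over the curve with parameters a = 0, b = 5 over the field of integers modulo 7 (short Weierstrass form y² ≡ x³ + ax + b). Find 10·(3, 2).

Write Q = (3, 2).
Repeated addition: build up to 10Q.
2Q: tangent at (3, 2): λ = (3·3² + 0)/(2·2) ≡ 6/4. 4⁻¹ ≡ 2 (mod 7), so λ ≡ 6·2 ≡ 5.
  x = λ² - 3 - 3 = 25 - 6 ≡ 5; y = λ·(3 - 5) - 2 ≡ 2. → (5, 2)
3Q: (5, 2) + (3, 2). λ = (2 - 2)/(3 - 5) ≡ 0/5 mod 7. 5⁻¹ ≡ 3 (mod 7) since 5·3 = 15 ≡ 1, so λ ≡ 0.
  x = λ² - 5 - 3 = 0 - 8 ≡ 6; y = λ·(5 - 6) - 2 ≡ 5. → (6, 5)
4Q: (6, 5) + (3, 2). λ = (2 - 5)/(3 - 6) ≡ 4/4 mod 7. 4⁻¹ ≡ 2 (mod 7) since 4·2 = 8 ≡ 1, so λ ≡ 1.
  x = λ² - 6 - 3 = 1 - 9 ≡ 6; y = λ·(6 - 6) - 5 ≡ 2. → (6, 2)
5Q: (6, 2) + (3, 2). λ = (2 - 2)/(3 - 6) ≡ 0/4 mod 7. 4⁻¹ ≡ 2 (mod 7), so λ ≡ 0.
  x = λ² - 6 - 3 = 0 - 9 ≡ 5; y = λ·(6 - 5) - 2 ≡ 5. → (5, 5)
6Q: (5, 5) + (3, 2). λ = (2 - 5)/(3 - 5) ≡ 4/5 mod 7. 5⁻¹ ≡ 3 (mod 7), so λ ≡ 5.
  x = λ² - 5 - 3 = 25 - 8 ≡ 3; y = λ·(5 - 3) - 5 ≡ 5. → (3, 5)
7Q: (3, 5) + (3, 2): same x and y₁ ≡ -y₂, so the sum is ∞.
8Q: ∞ + (3, 2) = (3, 2) (identity).
9Q: tangent at (3, 2): λ = (3·3² + 0)/(2·2) ≡ 6/4. 4⁻¹ ≡ 2 (mod 7), so λ ≡ 6·2 ≡ 5.
  x = λ² - 3 - 3 = 25 - 6 ≡ 5; y = λ·(3 - 5) - 2 ≡ 2. → (5, 2)
10Q: (5, 2) + (3, 2). λ = (2 - 2)/(3 - 5) ≡ 0/5 mod 7. 5⁻¹ ≡ 3 (mod 7) since 5·3 = 15 ≡ 1, so λ ≡ 0.
  x = λ² - 5 - 3 = 0 - 8 ≡ 6; y = λ·(5 - 6) - 2 ≡ 5. → (6, 5)

(6, 5)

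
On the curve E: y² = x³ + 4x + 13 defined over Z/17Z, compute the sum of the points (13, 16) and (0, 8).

(8, 8)

(13, 16) + (0, 8). λ = (8 - 16)/(0 - 13) ≡ 9/4 mod 17. 4⁻¹ ≡ 13 (mod 17), so λ ≡ 15.
  x = λ² - 13 - 0 = 225 - 13 ≡ 8; y = λ·(13 - 8) - 16 ≡ 8. → (8, 8)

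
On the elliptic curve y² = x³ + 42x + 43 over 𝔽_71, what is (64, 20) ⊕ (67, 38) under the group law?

(64, 20) + (67, 38). λ = (38 - 20)/(67 - 64) ≡ 18/3 mod 71. 3⁻¹ ≡ 24 (mod 71), so λ ≡ 6.
  x = λ² - 64 - 67 = 36 - 131 ≡ 47; y = λ·(64 - 47) - 20 ≡ 11. → (47, 11)

(47, 11)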